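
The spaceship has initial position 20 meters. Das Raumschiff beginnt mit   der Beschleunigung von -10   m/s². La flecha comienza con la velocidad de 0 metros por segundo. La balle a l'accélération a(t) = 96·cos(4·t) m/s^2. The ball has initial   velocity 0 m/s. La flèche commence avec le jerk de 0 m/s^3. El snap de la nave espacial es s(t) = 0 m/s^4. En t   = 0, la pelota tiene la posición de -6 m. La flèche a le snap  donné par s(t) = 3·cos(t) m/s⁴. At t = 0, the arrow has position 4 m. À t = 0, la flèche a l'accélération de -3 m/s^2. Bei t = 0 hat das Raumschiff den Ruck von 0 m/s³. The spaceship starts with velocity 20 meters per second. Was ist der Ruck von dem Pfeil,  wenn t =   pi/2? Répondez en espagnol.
Partiendo del snap s(t) = 3·cos(t), tomamos 1 antiderivada. Tomando ∫s(t)dt y aplicando j(0) = 0, encontramos j(t) = 3·sin(t). Usando j(t) = 3·sin(t) y sustituyendo t = pi/2, encontramos j = 3.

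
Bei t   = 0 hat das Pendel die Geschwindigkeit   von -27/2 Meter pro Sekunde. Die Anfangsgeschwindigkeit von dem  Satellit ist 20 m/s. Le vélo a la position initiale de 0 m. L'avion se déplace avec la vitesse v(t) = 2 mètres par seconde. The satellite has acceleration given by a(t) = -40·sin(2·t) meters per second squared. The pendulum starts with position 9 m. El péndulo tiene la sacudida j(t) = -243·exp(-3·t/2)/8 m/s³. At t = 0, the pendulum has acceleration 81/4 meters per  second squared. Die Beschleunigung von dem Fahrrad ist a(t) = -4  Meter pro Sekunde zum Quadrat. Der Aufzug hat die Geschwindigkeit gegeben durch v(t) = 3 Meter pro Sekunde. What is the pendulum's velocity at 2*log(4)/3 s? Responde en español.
Debemos encontrar la antiderivada de nuestra ecuación de la sacudida j(t) = -243·exp(-3·t/2)/8 2 veces. La integral de la sacudida es la aceleración. Usando a(0) = 81/4, obtenemos a(t) = 81·exp(-3·t/2)/4. Integrando la aceleración y usando la condición inicial v(0) = -27/2, obtenemos v(t) = -27·exp(-3·t/2)/2. De la ecuación de la velocidad v(t) = -27·exp(-3·t/2)/2, sustituimos t = 2*log(4)/3 para obtener v = -27/8.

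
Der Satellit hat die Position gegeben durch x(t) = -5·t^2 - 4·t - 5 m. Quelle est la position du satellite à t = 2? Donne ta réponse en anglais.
Using x(t) = -5·t^2 - 4·t - 5 and substituting t = 2, we find x = -33.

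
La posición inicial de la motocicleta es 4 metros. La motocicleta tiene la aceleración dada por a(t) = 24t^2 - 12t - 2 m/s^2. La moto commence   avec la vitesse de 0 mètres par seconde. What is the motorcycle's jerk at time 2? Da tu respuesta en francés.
Nous devons dériver notre équation de l'accélération a(t) = 24·t^2 - 12·t - 2 1 fois. La dérivée de l'accélération donne le jerk: j(t) = 48·t - 12. Nous avons le jerk j(t) = 48·t - 12. En substituant t = 2: j(2) = 84.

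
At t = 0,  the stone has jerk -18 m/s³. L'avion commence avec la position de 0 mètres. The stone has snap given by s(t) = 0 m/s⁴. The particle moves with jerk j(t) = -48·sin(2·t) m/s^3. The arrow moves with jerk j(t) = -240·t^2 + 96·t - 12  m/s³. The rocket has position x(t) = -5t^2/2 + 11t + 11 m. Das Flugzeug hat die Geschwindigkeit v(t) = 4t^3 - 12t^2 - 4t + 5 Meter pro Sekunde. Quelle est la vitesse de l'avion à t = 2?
En utilisant v(t) = 4·t^3 - 12·t^2 - 4·t + 5 et en substituant t = 2, nous trouvons v = -19.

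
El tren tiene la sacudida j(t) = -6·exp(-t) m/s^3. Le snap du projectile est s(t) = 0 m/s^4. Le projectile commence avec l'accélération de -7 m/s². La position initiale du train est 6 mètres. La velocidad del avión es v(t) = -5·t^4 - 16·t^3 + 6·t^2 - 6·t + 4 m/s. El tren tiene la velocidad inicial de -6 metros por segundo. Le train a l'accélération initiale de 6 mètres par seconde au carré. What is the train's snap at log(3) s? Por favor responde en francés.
Pour résoudre ceci, nous devons prendre 1 dérivée de notre équation du jerk j(t) = -6·exp(-t). En dérivant le jerk, nous obtenons le snap: s(t) = 6·exp(-t). De l'équation du snap s(t) = 6·exp(-t), nous substituons t = log(3) pour obtenir s = 2.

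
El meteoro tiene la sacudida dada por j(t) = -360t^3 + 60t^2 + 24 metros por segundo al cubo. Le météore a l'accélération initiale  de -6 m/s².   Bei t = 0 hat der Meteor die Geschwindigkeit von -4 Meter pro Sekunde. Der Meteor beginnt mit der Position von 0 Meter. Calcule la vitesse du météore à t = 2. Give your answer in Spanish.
Partiendo de la sacudida j(t) = -360·t^3 + 60·t^2 + 24, tomamos 2 antiderivadas. La integral de la sacudida es la aceleración. Usando a(0) = -6, obtenemos a(t) = -90·t^4 + 20·t^3 + 24·t - 6. La integral de la aceleración es la velocidad. Usando v(0) = -4, obtenemos v(t) = -18·t^5 + 5·t^4 + 12·t^2 - 6·t - 4. Tenemos la velocidad v(t) = -18·t^5 + 5·t^4 + 12·t^2 - 6·t - 4. Sustituyendo t = 2: v(2) = -464.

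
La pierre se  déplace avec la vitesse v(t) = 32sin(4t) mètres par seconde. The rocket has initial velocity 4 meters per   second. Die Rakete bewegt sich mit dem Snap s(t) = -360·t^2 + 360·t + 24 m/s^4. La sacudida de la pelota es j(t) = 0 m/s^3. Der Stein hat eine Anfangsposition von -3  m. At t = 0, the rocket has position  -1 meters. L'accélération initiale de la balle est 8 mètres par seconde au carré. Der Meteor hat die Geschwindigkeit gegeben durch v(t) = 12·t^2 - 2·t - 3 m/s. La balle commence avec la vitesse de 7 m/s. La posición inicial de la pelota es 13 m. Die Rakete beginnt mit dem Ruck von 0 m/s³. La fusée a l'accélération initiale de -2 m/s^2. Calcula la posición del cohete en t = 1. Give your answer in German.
Um dies zu lösen, müssen wir 4 Stammfunktionen unserer Gleichung für den Snap s(t) = -360·t^2 + 360·t + 24 finden. Durch Integration von dem Snap und Verwendung der Anfangsbedingung j(0) = 0, erhalten wir j(t) = 12·t·(-10·t^2 + 15·t + 2). Mit ∫j(t)dt und Anwendung von a(0) = -2, finden wir a(t) = -30·t^4 + 60·t^3 + 12·t^2 - 2. Mit ∫a(t)dt und Anwendung von v(0) = 4, finden wir v(t) = -6·t^5 + 15·t^4 + 4·t^3 - 2·t + 4. Das Integral von der Geschwindigkeit ist die Position. Mit x(0) = -1 erhalten wir x(t) = -t^6 + 3·t^5 + t^4 - t^2 + 4·t - 1. Mit x(t) = -t^6 + 3·t^5 + t^4 - t^2 + 4·t - 1 und Einsetzen von t = 1, finden wir x = 5.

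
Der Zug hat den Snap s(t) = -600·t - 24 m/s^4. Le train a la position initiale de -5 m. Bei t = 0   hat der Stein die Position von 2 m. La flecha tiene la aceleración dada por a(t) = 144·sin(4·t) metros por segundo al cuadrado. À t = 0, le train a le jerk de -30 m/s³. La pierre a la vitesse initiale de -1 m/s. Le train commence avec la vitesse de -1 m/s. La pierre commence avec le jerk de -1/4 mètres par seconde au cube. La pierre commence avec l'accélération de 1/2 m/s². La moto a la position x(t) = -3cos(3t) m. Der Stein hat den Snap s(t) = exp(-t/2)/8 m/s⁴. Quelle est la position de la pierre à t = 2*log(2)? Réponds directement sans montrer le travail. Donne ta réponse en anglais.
The position at t = 2*log(2) is x = 1.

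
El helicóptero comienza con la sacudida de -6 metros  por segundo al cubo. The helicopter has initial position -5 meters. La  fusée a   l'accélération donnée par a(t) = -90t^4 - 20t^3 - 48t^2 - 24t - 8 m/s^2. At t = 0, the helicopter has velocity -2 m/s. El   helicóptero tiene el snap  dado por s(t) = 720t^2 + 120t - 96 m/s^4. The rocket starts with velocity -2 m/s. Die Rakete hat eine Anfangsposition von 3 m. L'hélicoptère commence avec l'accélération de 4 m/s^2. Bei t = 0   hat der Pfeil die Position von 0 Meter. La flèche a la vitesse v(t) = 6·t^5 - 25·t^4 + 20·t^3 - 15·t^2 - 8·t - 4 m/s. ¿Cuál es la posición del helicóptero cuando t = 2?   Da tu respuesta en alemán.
Wir müssen unsere Gleichung für den Snap s(t) = 720·t^2 + 120·t - 96 4-mal integrieren. Mit ∫s(t)dt und Anwendung von j(0) = -6, finden wir j(t) = 240·t^3 + 60·t^2 - 96·t - 6. Das Integral von dem Ruck ist die Beschleunigung. Mit a(0) = 4 erhalten wir a(t) = 60·t^4 + 20·t^3 - 48·t^2 - 6·t + 4. Durch Integration von der Beschleunigung und Verwendung der Anfangsbedingung v(0) = -2, erhalten wir v(t) = 12·t^5 + 5·t^4 - 16·t^3 - 3·t^2 + 4·t - 2. Durch Integration von der Geschwindigkeit und Verwendung der Anfangsbedingung x(0) = -5, erhalten wir x(t) = 2·t^6 + t^5 - 4·t^4 - t^3 + 2·t^2 - 2·t - 5. Wir haben die Position x(t) = 2·t^6 + t^5 - 4·t^4 - t^3 + 2·t^2 - 2·t - 5. Durch Einsetzen von t = 2: x(2) = 87.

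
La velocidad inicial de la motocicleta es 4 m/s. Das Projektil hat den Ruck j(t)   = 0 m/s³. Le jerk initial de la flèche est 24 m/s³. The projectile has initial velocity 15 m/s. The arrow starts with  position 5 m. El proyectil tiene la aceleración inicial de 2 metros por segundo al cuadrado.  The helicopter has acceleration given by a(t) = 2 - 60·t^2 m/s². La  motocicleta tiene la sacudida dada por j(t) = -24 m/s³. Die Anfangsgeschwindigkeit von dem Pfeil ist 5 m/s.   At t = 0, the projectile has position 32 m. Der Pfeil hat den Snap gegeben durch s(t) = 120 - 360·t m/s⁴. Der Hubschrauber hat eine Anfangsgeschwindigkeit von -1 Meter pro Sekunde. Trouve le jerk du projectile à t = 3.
Nous avons le jerk j(t) = 0. En substituant t = 3: j(3) = 0.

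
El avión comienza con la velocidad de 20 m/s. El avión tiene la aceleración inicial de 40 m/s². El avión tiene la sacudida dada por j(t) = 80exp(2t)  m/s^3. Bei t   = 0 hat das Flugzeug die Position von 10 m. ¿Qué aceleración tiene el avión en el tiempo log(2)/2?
Para resolver esto, necesitamos tomar 1 antiderivada de nuestra ecuación de la sacudida j(t) = 80·exp(2·t). Integrando la sacudida y usando la condición inicial a(0) = 40, obtenemos a(t) = 40·exp(2·t). De la ecuación de la aceleración a(t) = 40·exp(2·t), sustituimos t = log(2)/2 para obtener a = 80.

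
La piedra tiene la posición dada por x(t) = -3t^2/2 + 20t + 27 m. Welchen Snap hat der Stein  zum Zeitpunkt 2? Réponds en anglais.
To solve this, we need to take 4 derivatives of our position equation x(t) = -3·t^2/2 + 20·t + 27. Differentiating position, we get velocity: v(t) = 20 - 3·t. Taking d/dt of v(t), we find a(t) = -3. Differentiating acceleration, we get jerk: j(t) = 0. The derivative of jerk gives snap: s(t) = 0. We have snap s(t) = 0. Substituting t = 2: s(2) = 0.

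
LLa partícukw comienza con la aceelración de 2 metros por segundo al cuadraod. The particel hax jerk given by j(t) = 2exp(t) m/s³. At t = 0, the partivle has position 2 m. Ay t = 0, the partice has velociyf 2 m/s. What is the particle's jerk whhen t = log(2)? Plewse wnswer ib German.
Aus der Gleichung für den Ruck j(t) = 2·exp(t), setzen wir t = log(2) ein und erhalten j = 4.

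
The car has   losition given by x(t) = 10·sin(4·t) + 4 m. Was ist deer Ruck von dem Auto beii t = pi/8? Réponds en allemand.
Ausgehend von der Position x(t) = 10·sin(4·t) + 4, nehmen wir 3 Ableitungen. Durch Ableiten von der Position erhalten wir die Geschwindigkeit: v(t) = 40·cos(4·t). Durch Ableiten von der Geschwindigkeit erhalten wir die Beschleunigung: a(t) = -160·sin(4·t). Mit d/dt von a(t) finden wir j(t) = -640·cos(4·t). Mit j(t) = -640·cos(4·t) und Einsetzen von t = pi/8, finden wir j = 0.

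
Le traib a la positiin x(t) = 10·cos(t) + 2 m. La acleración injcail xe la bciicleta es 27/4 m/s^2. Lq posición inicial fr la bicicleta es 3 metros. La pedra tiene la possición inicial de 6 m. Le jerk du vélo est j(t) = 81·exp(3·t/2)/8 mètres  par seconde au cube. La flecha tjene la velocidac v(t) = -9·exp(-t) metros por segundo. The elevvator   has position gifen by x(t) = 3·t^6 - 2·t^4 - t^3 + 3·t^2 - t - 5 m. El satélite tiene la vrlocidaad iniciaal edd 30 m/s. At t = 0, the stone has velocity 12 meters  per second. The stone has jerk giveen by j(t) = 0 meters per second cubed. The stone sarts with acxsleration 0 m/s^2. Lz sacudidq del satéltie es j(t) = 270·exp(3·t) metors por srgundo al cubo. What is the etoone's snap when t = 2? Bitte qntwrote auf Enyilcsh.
To solve this, we need to take 1 derivative of our jerk equation j(t) = 0. Taking d/dt of j(t), we find s(t) = 0. From the given snap equation s(t) = 0, we substitute t = 2 to get s = 0.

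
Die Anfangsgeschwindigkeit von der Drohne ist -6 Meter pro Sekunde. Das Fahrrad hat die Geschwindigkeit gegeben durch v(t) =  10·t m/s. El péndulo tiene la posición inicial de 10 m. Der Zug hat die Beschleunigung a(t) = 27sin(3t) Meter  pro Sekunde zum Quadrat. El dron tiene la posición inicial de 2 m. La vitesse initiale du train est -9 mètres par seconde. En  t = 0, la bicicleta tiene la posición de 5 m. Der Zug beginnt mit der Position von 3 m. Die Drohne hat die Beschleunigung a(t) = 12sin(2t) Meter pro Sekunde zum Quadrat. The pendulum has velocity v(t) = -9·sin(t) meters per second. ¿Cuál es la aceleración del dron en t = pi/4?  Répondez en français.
En utilisant a(t) = 12·sin(2·t) et en substituant t = pi/4, nous trouvons a = 12.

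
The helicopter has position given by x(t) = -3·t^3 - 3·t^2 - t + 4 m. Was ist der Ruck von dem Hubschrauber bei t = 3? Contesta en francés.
Pour résoudre ceci, nous devons prendre 3 dérivées de notre équation de la position x(t) = -3·t^3 - 3·t^2 - t + 4. La dérivée de la position donne la vitesse: v(t) = -9·t^2 - 6·t - 1. En prenant d/dt de v(t), nous trouvons a(t) = -18·t - 6. En dérivant l'accélération, nous obtenons le jerk: j(t) = -18. En utilisant j(t) = -18 et en substituant t = 3, nous trouvons j = -18.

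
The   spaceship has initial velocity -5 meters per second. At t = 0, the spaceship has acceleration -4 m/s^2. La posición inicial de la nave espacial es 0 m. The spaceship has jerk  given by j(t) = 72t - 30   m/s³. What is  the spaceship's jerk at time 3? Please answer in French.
Nous avons le jerk j(t) = 72·t - 30. En substituant t = 3: j(3) = 186.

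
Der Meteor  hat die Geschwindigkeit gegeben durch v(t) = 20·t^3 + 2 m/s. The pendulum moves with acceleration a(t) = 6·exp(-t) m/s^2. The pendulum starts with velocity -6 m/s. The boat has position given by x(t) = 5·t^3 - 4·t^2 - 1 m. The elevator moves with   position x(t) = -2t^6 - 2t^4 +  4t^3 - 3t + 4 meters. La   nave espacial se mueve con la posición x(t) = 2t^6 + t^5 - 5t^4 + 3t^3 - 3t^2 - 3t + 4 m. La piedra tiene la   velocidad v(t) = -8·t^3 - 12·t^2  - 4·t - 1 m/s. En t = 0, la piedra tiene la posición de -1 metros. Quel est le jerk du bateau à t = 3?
Pour résoudre ceci, nous devons prendre 3 dérivées de notre équation de la position x(t) = 5·t^3 - 4·t^2 - 1. En dérivant la position, nous obtenons la vitesse: v(t) = 15·t^2 - 8·t. En dérivant la vitesse, nous obtenons l'accélération: a(t) = 30·t - 8. En prenant d/dt de a(t), nous trouvons j(t) = 30. En utilisant j(t) = 30 et en substituant t = 3, nous trouvons j = 30.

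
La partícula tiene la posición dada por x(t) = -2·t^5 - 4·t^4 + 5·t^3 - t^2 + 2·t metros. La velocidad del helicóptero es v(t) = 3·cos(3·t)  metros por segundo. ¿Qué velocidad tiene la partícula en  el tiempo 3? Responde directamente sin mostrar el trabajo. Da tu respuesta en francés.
La réponse est -1111.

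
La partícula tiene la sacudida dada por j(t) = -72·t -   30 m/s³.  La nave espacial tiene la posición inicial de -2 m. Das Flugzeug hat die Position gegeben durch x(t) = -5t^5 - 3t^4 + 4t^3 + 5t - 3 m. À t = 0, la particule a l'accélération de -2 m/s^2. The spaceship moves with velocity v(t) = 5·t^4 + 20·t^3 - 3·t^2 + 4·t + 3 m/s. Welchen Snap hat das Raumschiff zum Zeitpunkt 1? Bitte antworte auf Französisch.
Pour résoudre ceci, nous devons prendre 3 dérivées de notre équation de la vitesse v(t) = 5·t^4 + 20·t^3 - 3·t^2 + 4·t + 3. En dérivant la vitesse, nous obtenons l'accélération: a(t) = 20·t^3 + 60·t^2 - 6·t + 4. En dérivant l'accélération, nous obtenons le jerk: j(t) = 60·t^2 + 120·t - 6. La dérivée du jerk donne le snap: s(t) = 120·t + 120. Nous avons le snap s(t) = 120·t + 120. En substituant t = 1: s(1) = 240.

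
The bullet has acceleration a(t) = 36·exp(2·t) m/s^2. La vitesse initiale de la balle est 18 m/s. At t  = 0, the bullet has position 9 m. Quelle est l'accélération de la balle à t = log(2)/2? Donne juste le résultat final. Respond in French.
a(log(2)/2) = 72.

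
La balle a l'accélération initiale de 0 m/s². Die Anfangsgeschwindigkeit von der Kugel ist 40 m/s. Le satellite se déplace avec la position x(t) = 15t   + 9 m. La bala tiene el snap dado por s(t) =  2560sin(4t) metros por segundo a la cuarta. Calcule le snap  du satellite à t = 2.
En partant de la position x(t) = 15·t + 9, nous prenons 4 dérivées. La dérivée de la position donne la vitesse: v(t) = 15. La dérivée de la vitesse donne l'accélération: a(t) = 0. En dérivant l'accélération, nous obtenons le jerk: j(t) = 0. La dérivée du jerk donne le snap: s(t) = 0. En utilisant s(t) = 0 et en substituant t = 2, nous trouvons s = 0.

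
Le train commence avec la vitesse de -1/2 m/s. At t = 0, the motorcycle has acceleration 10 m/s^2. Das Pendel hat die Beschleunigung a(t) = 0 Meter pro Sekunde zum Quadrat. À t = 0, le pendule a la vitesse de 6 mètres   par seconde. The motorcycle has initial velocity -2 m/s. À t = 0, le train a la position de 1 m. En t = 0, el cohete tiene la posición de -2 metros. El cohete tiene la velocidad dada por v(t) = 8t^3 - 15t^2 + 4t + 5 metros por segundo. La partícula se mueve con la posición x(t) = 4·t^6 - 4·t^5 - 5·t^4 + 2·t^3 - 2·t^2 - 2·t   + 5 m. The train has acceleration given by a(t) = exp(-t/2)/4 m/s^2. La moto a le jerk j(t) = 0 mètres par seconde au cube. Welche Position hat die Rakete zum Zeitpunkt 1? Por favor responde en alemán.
Ausgehend von der Geschwindigkeit v(t) = 8·t^3 - 15·t^2 + 4·t + 5, nehmen wir 1 Integral. Mit ∫v(t)dt und Anwendung von x(0) = -2, finden wir x(t) = 2·t^4 - 5·t^3 + 2·t^2 + 5·t - 2. Mit x(t) = 2·t^4 - 5·t^3 + 2·t^2 + 5·t - 2 und Einsetzen von t = 1, finden wir x = 2.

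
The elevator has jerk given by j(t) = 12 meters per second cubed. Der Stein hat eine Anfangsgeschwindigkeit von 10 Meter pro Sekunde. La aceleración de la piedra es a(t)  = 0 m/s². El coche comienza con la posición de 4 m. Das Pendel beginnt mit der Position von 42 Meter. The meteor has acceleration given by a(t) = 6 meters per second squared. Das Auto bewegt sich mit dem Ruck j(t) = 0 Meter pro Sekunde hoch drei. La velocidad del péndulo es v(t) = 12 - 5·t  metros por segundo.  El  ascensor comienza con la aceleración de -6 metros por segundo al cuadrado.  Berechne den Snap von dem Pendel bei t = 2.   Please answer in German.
Wir müssen unsere Gleichung für die Geschwindigkeit v(t) = 12 - 5·t 3-mal ableiten. Mit d/dt von v(t) finden wir a(t) = -5. Die Ableitung von der Beschleunigung ergibt den Ruck: j(t) = 0. Durch Ableiten von dem Ruck erhalten wir den Snap: s(t) = 0. Aus der Gleichung für den Snap s(t) = 0, setzen wir t = 2 ein und erhalten s = 0.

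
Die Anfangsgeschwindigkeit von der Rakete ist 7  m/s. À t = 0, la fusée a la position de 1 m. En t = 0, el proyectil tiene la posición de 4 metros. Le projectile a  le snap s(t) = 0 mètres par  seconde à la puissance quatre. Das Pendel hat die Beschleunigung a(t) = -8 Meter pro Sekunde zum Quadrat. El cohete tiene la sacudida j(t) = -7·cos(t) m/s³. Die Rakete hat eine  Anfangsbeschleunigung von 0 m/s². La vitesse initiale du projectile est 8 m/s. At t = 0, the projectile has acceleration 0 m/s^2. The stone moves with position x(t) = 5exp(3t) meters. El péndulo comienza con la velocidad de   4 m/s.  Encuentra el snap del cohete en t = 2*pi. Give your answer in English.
Starting from jerk j(t) = -7·cos(t), we take 1 derivative. Taking d/dt of j(t), we find s(t) = 7·sin(t). From the given snap equation s(t) = 7·sin(t), we substitute t = 2*pi to get s = 0.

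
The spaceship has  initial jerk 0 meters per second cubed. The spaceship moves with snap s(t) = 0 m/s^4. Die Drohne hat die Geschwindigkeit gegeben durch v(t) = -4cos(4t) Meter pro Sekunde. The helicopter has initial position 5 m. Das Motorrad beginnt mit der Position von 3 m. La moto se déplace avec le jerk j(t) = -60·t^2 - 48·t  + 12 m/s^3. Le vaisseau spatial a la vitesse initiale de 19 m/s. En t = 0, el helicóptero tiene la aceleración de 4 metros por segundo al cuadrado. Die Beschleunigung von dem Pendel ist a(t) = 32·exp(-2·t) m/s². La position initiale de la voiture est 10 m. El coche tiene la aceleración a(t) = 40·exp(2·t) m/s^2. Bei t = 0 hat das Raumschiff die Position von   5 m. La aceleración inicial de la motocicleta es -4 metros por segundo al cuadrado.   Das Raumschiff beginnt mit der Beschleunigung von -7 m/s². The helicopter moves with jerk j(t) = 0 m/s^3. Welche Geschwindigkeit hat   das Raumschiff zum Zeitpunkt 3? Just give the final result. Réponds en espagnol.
La respuesta es -2.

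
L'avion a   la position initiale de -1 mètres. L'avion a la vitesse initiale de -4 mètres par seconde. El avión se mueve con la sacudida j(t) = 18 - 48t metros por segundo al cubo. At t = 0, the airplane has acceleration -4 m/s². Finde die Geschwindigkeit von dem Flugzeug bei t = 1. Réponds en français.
En partant du jerk j(t) = 18 - 48·t, nous prenons 2 primitives. En intégrant le jerk et en utilisant la condition initiale a(0) = -4, nous obtenons a(t) = -24·t^2 + 18·t - 4. La primitive de l'accélération, avec v(0) = -4, donne la vitesse: v(t) = -8·t^3 + 9·t^2 - 4·t - 4. En utilisant v(t) = -8·t^3 + 9·t^2 - 4·t - 4 et en substituant t = 1, nous trouvons v = -7.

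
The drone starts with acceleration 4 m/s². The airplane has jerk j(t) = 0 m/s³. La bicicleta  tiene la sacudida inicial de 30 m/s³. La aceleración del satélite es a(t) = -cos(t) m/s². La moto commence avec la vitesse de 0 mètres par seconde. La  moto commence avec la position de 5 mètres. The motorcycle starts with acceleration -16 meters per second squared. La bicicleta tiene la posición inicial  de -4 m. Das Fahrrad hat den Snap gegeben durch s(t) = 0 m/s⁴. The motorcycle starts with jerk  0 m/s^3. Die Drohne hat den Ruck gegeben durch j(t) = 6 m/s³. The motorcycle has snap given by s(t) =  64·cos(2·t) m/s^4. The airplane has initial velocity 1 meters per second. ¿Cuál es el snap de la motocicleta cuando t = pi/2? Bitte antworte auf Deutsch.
Aus der Gleichung für den Snap s(t) = 64·cos(2·t), setzen wir t = pi/2 ein und erhalten s = -64.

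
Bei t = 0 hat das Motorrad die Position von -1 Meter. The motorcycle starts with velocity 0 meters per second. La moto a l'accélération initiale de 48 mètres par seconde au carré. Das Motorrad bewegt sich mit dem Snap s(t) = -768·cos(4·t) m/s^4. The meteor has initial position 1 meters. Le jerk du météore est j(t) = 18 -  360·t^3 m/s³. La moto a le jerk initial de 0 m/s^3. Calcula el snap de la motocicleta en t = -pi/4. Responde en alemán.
Mit s(t) = -768·cos(4·t) und Einsetzen von t = -pi/4, finden wir s = 768.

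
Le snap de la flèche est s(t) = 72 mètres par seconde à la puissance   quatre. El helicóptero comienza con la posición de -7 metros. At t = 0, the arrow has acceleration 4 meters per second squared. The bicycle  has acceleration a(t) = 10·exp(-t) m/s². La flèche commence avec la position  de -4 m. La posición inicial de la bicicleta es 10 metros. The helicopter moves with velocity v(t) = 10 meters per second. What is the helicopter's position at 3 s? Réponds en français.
Nous devons trouver l'intégrale de notre équation de la vitesse v(t) = 10 1 fois. L'intégrale de la vitesse, avec x(0) = -7, donne la position: x(t) = 10·t - 7. En utilisant x(t) = 10·t - 7 et en substituant t = 3, nous trouvons x = 23.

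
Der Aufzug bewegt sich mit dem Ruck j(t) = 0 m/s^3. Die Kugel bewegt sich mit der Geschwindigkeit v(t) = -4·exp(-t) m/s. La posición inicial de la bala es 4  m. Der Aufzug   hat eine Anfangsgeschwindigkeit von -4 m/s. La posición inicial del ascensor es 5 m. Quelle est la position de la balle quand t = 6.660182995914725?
En partant de la vitesse v(t) = -4·exp(-t), nous prenons 1 primitive. L'intégrale de la vitesse est la position. En utilisant x(0) = 4, nous obtenons x(t) = 4·exp(-t). De l'équation de la position x(t) = 4·exp(-t), nous substituons t = 6.660182995914725 pour obtenir x = 0.00512364778912862.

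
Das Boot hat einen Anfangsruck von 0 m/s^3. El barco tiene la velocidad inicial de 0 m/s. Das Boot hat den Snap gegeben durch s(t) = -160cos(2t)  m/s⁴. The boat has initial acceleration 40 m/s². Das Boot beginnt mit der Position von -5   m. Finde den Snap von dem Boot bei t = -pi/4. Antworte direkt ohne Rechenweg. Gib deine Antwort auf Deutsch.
Der Snap bei t = -pi/4 ist s = 0.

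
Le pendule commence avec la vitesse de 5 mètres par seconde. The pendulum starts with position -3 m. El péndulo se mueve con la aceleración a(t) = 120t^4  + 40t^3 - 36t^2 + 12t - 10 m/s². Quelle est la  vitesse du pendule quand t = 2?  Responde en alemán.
Wir müssen die Stammfunktion unserer Gleichung für die Beschleunigung a(t) = 120·t^4 + 40·t^3 - 36·t^2 + 12·t - 10 1-mal finden. Die Stammfunktion von der Beschleunigung, mit v(0) = 5, ergibt die Geschwindigkeit: v(t) = 24·t^5 + 10·t^4 - 12·t^3 + 6·t^2 - 10·t + 5. Wir haben die Geschwindigkeit v(t) = 24·t^5 + 10·t^4 - 12·t^3 + 6·t^2 - 10·t + 5. Durch Einsetzen von t = 2: v(2) = 841.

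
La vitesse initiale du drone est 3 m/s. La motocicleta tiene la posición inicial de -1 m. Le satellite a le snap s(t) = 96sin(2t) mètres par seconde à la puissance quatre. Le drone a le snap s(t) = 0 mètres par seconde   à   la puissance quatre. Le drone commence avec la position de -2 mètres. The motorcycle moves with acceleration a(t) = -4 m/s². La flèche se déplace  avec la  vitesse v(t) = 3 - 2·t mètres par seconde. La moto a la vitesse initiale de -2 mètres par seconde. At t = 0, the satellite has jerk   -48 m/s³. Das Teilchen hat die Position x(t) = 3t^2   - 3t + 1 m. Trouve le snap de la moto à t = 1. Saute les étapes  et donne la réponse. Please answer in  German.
Der Snap bei t = 1 ist s = 0.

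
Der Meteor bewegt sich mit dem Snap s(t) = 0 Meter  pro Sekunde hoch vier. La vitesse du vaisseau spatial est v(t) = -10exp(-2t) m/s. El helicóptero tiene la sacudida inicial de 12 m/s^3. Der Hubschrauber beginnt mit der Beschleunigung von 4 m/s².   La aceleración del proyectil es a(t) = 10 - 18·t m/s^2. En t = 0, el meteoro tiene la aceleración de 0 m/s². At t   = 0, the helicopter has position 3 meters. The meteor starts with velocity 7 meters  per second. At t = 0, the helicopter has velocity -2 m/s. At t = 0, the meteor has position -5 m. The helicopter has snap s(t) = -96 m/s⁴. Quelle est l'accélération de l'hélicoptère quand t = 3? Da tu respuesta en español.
Partiendo del snap s(t) = -96, tomamos 2 integrales. La integral del snap, con j(0) = 12, da la sacudida: j(t) = 12 - 96·t. Integrando la sacudida y usando la condición inicial a(0) = 4, obtenemos a(t) = -48·t^2 + 12·t + 4. Usando a(t) = -48·t^2 + 12·t + 4 y sustituyendo t = 3, encontramos a = -392.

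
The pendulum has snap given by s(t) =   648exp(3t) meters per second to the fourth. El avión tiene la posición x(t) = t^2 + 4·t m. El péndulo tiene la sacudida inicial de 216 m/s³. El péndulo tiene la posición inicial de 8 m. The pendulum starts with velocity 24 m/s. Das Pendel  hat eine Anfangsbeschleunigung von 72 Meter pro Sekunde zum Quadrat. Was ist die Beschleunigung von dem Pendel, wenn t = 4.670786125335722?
Ausgehend von dem Snap s(t) = 648·exp(3·t), nehmen wir 2 Integrale. Die Stammfunktion von dem Snap, mit j(0) = 216, ergibt den Ruck: j(t) = 216·exp(3·t). Durch Integration von dem Ruck und Verwendung der Anfangsbedingung a(0) = 72, erhalten wir a(t) = 72·exp(3·t). Aus der Gleichung für die Beschleunigung a(t) = 72·exp(3·t), setzen wir t = 4.670786125335722 ein und erhalten a = 87664229.0017128.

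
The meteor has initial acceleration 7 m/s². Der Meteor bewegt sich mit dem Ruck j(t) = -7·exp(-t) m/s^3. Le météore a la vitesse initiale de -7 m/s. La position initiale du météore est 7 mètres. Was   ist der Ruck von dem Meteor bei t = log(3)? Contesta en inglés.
From the given jerk equation j(t) = -7·exp(-t), we substitute t = log(3) to get j = -7/3.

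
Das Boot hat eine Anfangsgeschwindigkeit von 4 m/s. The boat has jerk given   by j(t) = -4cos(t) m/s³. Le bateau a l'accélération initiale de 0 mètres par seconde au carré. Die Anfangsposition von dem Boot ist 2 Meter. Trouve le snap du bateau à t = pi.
En partant du jerk j(t) = -4·cos(t), nous prenons 1 dérivée. La dérivée du jerk donne le snap: s(t) = 4·sin(t). De l'équation du snap s(t) = 4·sin(t), nous substituons t = pi pour obtenir s = 0.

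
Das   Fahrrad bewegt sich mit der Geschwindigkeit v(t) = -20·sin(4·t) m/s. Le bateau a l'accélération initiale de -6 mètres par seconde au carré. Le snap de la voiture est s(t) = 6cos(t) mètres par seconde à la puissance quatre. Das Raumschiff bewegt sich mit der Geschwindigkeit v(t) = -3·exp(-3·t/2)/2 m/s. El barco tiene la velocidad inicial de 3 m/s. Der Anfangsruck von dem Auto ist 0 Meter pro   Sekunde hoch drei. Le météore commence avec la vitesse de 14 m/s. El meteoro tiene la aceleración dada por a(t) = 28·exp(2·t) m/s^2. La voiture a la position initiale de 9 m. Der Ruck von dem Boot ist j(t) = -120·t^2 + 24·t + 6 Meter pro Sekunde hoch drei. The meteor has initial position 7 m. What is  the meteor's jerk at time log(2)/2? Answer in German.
Wir müssen unsere Gleichung für die Beschleunigung a(t) = 28·exp(2·t) 1-mal ableiten. Die Ableitung von der Beschleunigung ergibt den Ruck: j(t) = 56·exp(2·t). Mit j(t) = 56·exp(2·t) und Einsetzen von t = log(2)/2, finden wir j = 112.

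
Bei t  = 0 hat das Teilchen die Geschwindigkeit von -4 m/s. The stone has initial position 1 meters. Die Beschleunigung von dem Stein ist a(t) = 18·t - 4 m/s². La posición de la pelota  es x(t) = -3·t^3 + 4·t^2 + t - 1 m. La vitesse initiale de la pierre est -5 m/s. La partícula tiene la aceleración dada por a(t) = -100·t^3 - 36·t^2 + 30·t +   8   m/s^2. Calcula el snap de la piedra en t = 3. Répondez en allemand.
Um dies zu lösen, müssen wir 2 Ableitungen unserer Gleichung für die Beschleunigung a(t) = 18·t - 4 nehmen. Durch Ableiten von der Beschleunigung erhalten wir den Ruck: j(t) = 18. Mit d/dt von j(t) finden wir s(t) = 0. Mit s(t) = 0 und Einsetzen von t = 3, finden wir s = 0.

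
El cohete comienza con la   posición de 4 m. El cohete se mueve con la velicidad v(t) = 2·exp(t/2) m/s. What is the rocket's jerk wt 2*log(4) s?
Starting from velocity v(t) = 2·exp(t/2), we take 2 derivatives. The derivative of velocity gives acceleration: a(t) = exp(t/2). Differentiating acceleration, we get jerk: j(t) = exp(t/2)/2. Using j(t) = exp(t/2)/2 and substituting t = 2*log(4), we find j = 2.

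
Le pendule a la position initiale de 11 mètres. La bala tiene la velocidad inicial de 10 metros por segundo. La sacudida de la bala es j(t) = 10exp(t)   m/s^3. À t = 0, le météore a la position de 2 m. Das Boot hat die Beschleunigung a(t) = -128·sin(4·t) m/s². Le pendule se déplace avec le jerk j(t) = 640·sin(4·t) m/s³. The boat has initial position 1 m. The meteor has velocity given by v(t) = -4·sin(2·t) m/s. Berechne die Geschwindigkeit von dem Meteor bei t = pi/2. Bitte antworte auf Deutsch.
Mit v(t) = -4·sin(2·t) und Einsetzen von t = pi/2, finden wir v = 0.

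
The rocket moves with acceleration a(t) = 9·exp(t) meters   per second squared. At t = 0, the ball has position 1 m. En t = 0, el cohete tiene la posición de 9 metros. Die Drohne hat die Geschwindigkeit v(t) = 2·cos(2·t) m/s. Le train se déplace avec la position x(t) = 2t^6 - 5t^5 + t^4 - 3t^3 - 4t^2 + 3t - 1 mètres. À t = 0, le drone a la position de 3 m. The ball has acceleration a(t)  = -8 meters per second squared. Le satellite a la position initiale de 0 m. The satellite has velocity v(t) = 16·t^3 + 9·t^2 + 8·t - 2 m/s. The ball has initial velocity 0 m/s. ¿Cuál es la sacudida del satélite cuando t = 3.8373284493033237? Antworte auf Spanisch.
Para resolver esto, necesitamos tomar 2 derivadas de nuestra ecuación de la velocidad v(t) = 16·t^3 + 9·t^2 + 8·t - 2. Tomando d/dt de v(t), encontramos a(t) = 48·t^2 + 18·t + 8. Derivando la aceleración, obtenemos la sacudida: j(t) = 96·t + 18. Tenemos la sacudida j(t) = 96·t + 18. Sustituyendo t = 3.8373284493033237: j(3.8373284493033237) = 386.383531133119.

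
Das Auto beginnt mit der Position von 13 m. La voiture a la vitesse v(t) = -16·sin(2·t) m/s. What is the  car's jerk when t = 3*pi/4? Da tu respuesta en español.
Para resolver esto, necesitamos tomar 2 derivadas de nuestra ecuación de la velocidad v(t) = -16·sin(2·t). La derivada de la velocidad da la aceleración: a(t) = -32·cos(2·t). Derivando la aceleración, obtenemos la sacudida: j(t) = 64·sin(2·t). Tenemos la sacudida j(t) = 64·sin(2·t). Sustituyendo t = 3*pi/4: j(3*pi/4) = -64.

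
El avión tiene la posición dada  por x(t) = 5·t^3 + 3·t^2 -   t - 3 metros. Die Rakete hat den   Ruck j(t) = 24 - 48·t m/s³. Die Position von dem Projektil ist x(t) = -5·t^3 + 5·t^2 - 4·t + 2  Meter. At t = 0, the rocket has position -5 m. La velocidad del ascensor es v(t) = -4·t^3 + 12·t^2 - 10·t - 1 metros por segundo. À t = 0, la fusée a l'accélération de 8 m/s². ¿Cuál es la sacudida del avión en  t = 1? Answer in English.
We must differentiate our position equation x(t) = 5·t^3 + 3·t^2 - t - 3 3 times. Taking d/dt of x(t), we find v(t) = 15·t^2 + 6·t - 1. Differentiating velocity, we get acceleration: a(t) = 30·t + 6. Taking d/dt of a(t), we find j(t) = 30. We have jerk j(t) = 30. Substituting t = 1: j(1) = 30.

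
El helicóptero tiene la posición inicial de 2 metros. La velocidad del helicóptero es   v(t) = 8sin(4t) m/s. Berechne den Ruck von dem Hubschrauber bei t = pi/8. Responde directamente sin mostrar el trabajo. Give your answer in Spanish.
La respuesta es -128.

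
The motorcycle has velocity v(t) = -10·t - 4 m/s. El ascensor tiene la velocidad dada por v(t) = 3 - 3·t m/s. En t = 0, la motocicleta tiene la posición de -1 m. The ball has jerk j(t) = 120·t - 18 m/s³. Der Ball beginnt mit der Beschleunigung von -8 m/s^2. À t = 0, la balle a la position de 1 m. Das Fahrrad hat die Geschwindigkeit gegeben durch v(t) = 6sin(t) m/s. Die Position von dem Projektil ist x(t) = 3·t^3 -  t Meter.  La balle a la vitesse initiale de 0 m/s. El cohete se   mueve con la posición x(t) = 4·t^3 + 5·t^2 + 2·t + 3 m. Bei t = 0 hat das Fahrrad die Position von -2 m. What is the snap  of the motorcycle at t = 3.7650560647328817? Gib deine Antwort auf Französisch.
Nous devons dériver notre équation de la vitesse v(t) = -10·t - 4 3 fois. La dérivée de la vitesse donne l'accélération: a(t) = -10. En dérivant l'accélération, nous obtenons le jerk: j(t) = 0. En prenant d/dt de j(t), nous trouvons s(t) = 0. De l'équation du snap s(t) = 0, nous substituons t = 3.7650560647328817 pour obtenir s = 0.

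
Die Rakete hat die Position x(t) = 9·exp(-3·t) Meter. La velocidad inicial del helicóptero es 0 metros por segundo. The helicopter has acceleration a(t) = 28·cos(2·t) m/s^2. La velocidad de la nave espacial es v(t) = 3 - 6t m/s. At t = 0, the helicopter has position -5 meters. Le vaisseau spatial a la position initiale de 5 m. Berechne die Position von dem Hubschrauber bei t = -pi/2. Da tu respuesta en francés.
Nous devons trouver l'intégrale de notre équation de l'accélération a(t) = 28·cos(2·t) 2 fois. La primitive de l'accélération, avec v(0) = 0, donne la vitesse: v(t) = 14·sin(2·t). En intégrant la vitesse et en utilisant la condition initiale x(0) = -5, nous obtenons x(t) = 2 - 7·cos(2·t). De l'équation de la position x(t) = 2 - 7·cos(2·t), nous substituons t = -pi/2 pour obtenir x = 9.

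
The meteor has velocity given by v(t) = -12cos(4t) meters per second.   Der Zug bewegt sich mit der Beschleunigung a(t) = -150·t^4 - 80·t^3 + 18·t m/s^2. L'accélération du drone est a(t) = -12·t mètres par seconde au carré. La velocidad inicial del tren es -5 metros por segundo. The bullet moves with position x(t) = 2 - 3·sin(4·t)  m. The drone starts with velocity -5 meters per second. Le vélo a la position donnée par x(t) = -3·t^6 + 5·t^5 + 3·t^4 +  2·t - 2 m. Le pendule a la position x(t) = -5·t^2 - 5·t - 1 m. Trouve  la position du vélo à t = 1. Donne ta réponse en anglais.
From the given position equation x(t) = -3·t^6 + 5·t^5 + 3·t^4 + 2·t - 2, we substitute t = 1 to get x = 5.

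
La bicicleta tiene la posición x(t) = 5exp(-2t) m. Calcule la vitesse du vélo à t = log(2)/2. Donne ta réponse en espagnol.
Partiendo de la posición x(t) = 5·exp(-2·t), tomamos 1 derivada. Tomando d/dt de x(t), encontramos v(t) = -10·exp(-2·t). Tenemos la velocidad v(t) = -10·exp(-2·t). Sustituyendo t = log(2)/2: v(log(2)/2) = -5.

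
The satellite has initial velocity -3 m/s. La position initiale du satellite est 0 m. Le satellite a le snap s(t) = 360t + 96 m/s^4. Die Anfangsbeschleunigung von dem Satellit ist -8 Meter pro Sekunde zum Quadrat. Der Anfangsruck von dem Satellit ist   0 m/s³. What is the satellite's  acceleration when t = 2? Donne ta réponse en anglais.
Starting from snap s(t) = 360·t + 96, we take 2 integrals. The antiderivative of snap, with j(0) = 0, gives jerk: j(t) = 12·t·(15·t + 8). Integrating jerk and using the initial condition a(0) = -8, we get a(t) = 60·t^3 + 48·t^2 - 8. From the given acceleration equation a(t) = 60·t^3 + 48·t^2 - 8, we substitute t = 2 to get a = 664.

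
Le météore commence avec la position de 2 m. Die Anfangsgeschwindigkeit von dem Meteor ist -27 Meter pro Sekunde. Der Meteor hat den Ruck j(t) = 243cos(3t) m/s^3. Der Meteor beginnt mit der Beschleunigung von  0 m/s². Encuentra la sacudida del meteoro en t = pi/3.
Usando j(t) = 243·cos(3·t) y sustituyendo t = pi/3, encontramos j = -243.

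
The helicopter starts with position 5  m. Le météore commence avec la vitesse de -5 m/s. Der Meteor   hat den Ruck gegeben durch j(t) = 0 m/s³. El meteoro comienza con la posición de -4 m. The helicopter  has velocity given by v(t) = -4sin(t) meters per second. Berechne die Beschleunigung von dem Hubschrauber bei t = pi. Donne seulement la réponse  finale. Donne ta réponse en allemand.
a(pi) = 4.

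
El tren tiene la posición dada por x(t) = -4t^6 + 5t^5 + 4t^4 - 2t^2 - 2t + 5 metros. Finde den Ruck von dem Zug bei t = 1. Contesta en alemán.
Wir müssen unsere Gleichung für die Position x(t) = -4·t^6 + 5·t^5 + 4·t^4 - 2·t^2 - 2·t + 5 3-mal ableiten. Mit d/dt von x(t) finden wir v(t) = -24·t^5 + 25·t^4 + 16·t^3 - 4·t - 2. Mit d/dt von v(t) finden wir a(t) = -120·t^4 + 100·t^3 + 48·t^2 - 4. Mit d/dt von a(t) finden wir j(t) = -480·t^3 + 300·t^2 + 96·t. Mit j(t) = -480·t^3 + 300·t^2 + 96·t und Einsetzen von t = 1, finden wir j = -84.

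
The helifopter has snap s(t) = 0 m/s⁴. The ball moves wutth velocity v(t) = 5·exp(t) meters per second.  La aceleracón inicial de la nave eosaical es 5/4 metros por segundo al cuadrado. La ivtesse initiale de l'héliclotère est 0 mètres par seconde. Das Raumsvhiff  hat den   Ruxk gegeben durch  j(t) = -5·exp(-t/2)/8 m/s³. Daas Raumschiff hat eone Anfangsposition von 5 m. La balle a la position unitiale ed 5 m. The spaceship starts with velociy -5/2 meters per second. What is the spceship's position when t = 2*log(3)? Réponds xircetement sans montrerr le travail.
The answer is 5/3.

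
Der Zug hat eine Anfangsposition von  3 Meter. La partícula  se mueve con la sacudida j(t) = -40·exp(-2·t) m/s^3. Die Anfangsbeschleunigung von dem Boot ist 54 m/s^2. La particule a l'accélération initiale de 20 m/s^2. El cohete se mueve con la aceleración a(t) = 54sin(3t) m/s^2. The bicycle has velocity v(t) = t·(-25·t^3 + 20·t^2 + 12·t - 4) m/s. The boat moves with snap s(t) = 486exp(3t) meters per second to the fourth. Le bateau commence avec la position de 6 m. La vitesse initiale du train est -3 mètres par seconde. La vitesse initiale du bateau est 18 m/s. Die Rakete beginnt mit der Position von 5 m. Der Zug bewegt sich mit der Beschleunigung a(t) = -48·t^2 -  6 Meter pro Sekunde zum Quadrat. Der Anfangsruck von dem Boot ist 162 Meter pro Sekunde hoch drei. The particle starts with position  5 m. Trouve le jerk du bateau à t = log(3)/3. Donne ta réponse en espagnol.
Partiendo del snap s(t) = 486·exp(3·t), tomamos 1 antiderivada. La integral del snap es la sacudida. Usando j(0) = 162, obtenemos j(t) = 162·exp(3·t). Usando j(t) = 162·exp(3·t) y sustituyendo t = log(3)/3, encontramos j = 486.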